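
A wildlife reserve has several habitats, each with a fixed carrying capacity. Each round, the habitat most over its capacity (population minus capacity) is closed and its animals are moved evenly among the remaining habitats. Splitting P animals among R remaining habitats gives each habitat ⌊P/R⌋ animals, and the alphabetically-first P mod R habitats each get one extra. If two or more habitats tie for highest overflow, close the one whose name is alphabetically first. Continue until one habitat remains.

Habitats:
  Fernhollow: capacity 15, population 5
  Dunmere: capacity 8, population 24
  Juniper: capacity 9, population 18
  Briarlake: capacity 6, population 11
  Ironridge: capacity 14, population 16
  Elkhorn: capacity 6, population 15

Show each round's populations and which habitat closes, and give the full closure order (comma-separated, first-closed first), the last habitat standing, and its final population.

Round 1: Briarlake=11 Dunmere=24 Elkhorn=15 Fernhollow=5 Ironridge=16 Juniper=18 → close Dunmere (overflow 16)
  24÷5 = 4 each, +1 to first 4
Round 2: Briarlake=16 Elkhorn=20 Fernhollow=10 Ironridge=21 Juniper=22 → close Elkhorn (overflow 14)
  20÷4 = 5 each, +1 to first 0
Round 3: Briarlake=21 Fernhollow=15 Ironridge=26 Juniper=27 → close Juniper (overflow 18)
  27÷3 = 9 each, +1 to first 0
Round 4: Briarlake=30 Fernhollow=24 Ironridge=35 → close Briarlake (overflow 24)
  30÷2 = 15 each, +1 to first 0
Round 5: Fernhollow=39 Ironridge=50 → close Ironridge (overflow 36)
  50÷1 = 50 each, +1 to first 0

Closure order: Dunmere, Elkhorn, Juniper, Briarlake, Ironridge
Last habitat: Fernhollow with 89 animals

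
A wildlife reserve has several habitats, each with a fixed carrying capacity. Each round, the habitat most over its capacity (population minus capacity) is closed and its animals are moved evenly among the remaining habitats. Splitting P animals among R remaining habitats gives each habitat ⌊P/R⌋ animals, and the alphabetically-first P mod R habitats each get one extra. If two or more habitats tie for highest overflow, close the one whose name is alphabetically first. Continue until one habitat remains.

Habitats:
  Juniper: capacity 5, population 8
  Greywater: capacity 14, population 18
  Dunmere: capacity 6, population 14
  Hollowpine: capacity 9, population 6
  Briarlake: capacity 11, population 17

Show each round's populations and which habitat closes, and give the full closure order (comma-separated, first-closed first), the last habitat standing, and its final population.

Closure order: Dunmere, Briarlake, Greywater, Juniper
Last habitat: Hollowpine with 63 animals

Round 1: Briarlake=17 Dunmere=14 Greywater=18 Hollowpine=6 Juniper=8 → close Dunmere (overflow 8)
  14÷4 = 3 each, +1 to first 2
Round 2: Briarlake=21 Greywater=22 Hollowpine=9 Juniper=11 → close Briarlake (overflow 10)
  21÷3 = 7 each, +1 to first 0
Round 3: Greywater=29 Hollowpine=16 Juniper=18 → close Greywater (overflow 15)
  29÷2 = 14 each, +1 to first 1
Round 4: Hollowpine=31 Juniper=32 → close Juniper (overflow 27)
  32÷1 = 32 each, +1 to first 0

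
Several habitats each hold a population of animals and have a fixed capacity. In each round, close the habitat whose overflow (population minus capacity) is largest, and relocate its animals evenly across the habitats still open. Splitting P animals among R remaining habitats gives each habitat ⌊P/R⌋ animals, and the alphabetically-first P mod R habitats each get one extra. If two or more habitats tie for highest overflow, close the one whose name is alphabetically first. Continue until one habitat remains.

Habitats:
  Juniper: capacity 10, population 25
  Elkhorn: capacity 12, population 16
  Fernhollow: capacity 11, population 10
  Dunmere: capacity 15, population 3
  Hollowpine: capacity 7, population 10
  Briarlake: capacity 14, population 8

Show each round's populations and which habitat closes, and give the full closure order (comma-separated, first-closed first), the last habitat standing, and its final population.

Round 1: Briarlake=8 Dunmere=3 Elkhorn=16 Fernhollow=10 Hollowpine=10 Juniper=25 → close Juniper (overflow 15)
  25÷5 = 5 each, +1 to first 0
Round 2: Briarlake=13 Dunmere=8 Elkhorn=21 Fernhollow=15 Hollowpine=15 → close Elkhorn (overflow 9)
  21÷4 = 5 each, +1 to first 1
Round 3: Briarlake=19 Dunmere=13 Fernhollow=20 Hollowpine=20 → close Hollowpine (overflow 13)
  20÷3 = 6 each, +1 to first 2
Round 4: Briarlake=26 Dunmere=20 Fernhollow=26 → close Fernhollow (overflow 15)
  26÷2 = 13 each, +1 to first 0
Round 5: Briarlake=39 Dunmere=33 → close Briarlake (overflow 25)
  39÷1 = 39 each, +1 to first 0

Closure order: Juniper, Elkhorn, Hollowpine, Fernhollow, Briarlake
Last habitat: Dunmere with 72 animals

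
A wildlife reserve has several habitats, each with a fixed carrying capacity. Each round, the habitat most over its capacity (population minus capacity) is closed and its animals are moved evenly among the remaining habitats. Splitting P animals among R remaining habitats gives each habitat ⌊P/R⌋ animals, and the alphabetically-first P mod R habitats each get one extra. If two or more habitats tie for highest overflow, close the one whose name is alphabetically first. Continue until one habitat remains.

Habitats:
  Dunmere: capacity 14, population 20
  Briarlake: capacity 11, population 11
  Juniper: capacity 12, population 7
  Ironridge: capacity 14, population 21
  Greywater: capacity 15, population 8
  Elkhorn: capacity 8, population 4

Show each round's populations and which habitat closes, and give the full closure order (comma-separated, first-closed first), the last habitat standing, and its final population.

Round 1: Briarlake=11 Dunmere=20 Elkhorn=4 Greywater=8 Ironridge=21 Juniper=7 → close Ironridge (overflow 7)
  21÷5 = 4 each, +1 to first 1
Round 2: Briarlake=16 Dunmere=24 Elkhorn=8 Greywater=12 Juniper=11 → close Dunmere (overflow 10)
  24÷4 = 6 each, +1 to first 0
Round 3: Briarlake=22 Elkhorn=14 Greywater=18 Juniper=17 → close Briarlake (overflow 11)
  22÷3 = 7 each, +1 to first 1
Round 4: Elkhorn=22 Greywater=25 Juniper=24 → close Elkhorn (overflow 14)
  22÷2 = 11 each, +1 to first 0
Round 5: Greywater=36 Juniper=35 → close Juniper (overflow 23)
  35÷1 = 35 each, +1 to first 0

Closure order: Ironridge, Dunmere, Briarlake, Elkhorn, Juniper
Last habitat: Greywater with 71 animals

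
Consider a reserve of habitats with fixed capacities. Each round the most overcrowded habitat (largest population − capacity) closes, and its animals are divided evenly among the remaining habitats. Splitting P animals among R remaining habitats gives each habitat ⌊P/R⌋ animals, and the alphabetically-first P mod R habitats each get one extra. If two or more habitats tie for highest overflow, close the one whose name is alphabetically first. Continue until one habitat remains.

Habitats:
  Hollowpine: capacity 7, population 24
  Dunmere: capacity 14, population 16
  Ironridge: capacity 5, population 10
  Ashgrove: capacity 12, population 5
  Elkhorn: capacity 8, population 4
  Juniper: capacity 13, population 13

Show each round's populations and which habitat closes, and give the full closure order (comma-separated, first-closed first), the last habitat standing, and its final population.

Round 1: Ashgrove=5 Dunmere=16 Elkhorn=4 Hollowpine=24 Ironridge=10 Juniper=13 → close Hollowpine (overflow 17)
  24÷5 = 4 each, +1 to first 4
Round 2: Ashgrove=10 Dunmere=21 Elkhorn=9 Ironridge=15 Juniper=17 → close Ironridge (overflow 10)
  15÷4 = 3 each, +1 to first 3
Round 3: Ashgrove=14 Dunmere=25 Elkhorn=13 Juniper=20 → close Dunmere (overflow 11)
  25÷3 = 8 each, +1 to first 1
Round 4: Ashgrove=23 Elkhorn=21 Juniper=28 → close Juniper (overflow 15)
  28÷2 = 14 each, +1 to first 0
Round 5: Ashgrove=37 Elkhorn=35 → close Elkhorn (overflow 27)
  35÷1 = 35 each, +1 to first 0

Closure order: Hollowpine, Ironridge, Dunmere, Juniper, Elkhorn
Last habitat: Ashgrove with 72 animals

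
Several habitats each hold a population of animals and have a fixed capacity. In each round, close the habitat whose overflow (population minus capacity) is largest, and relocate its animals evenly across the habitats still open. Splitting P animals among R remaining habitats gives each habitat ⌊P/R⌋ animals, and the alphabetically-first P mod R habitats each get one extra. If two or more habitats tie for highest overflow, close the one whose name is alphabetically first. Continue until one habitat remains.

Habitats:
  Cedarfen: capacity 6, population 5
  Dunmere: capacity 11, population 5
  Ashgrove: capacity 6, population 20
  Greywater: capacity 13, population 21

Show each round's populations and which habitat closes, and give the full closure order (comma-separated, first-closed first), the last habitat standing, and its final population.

Closure order: Ashgrove, Greywater, Cedarfen
Last habitat: Dunmere with 51 animals

Round 1: Ashgrove=20 Cedarfen=5 Dunmere=5 Greywater=21 → close Ashgrove (overflow 14)
  20÷3 = 6 each, +1 to first 2
Round 2: Cedarfen=12 Dunmere=12 Greywater=27 → close Greywater (overflow 14)
  27÷2 = 13 each, +1 to first 1
Round 3: Cedarfen=26 Dunmere=25 → close Cedarfen (overflow 20)
  26÷1 = 26 each, +1 to first 0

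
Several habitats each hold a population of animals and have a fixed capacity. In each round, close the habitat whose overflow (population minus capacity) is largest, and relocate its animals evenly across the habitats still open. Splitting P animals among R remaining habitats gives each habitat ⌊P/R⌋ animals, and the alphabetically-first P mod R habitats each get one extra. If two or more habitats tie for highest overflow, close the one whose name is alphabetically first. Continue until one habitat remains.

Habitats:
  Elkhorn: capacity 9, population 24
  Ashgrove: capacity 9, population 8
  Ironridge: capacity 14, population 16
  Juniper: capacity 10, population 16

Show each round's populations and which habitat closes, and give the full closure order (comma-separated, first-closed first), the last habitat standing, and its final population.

Closure order: Elkhorn, Juniper, Ironridge
Last habitat: Ashgrove with 64 animals

Round 1: Ashgrove=8 Elkhorn=24 Ironridge=16 Juniper=16 → close Elkhorn (overflow 15)
  24÷3 = 8 each, +1 to first 0
Round 2: Ashgrove=16 Ironridge=24 Juniper=24 → close Juniper (overflow 14)
  24÷2 = 12 each, +1 to first 0
Round 3: Ashgrove=28 Ironridge=36 → close Ironridge (overflow 22)
  36÷1 = 36 each, +1 to first 0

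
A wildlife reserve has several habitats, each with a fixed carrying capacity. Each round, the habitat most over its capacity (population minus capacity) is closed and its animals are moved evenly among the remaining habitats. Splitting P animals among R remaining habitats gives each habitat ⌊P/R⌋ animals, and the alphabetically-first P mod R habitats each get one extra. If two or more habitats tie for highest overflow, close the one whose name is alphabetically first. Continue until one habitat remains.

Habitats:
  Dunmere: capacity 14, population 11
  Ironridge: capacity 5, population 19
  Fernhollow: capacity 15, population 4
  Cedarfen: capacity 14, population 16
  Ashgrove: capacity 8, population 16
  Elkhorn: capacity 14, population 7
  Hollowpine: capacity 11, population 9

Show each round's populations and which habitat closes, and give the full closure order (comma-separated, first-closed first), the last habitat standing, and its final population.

Round 1: Ashgrove=16 Cedarfen=16 Dunmere=11 Elkhorn=7 Fernhollow=4 Hollowpine=9 Ironridge=19 → close Ironridge (overflow 14)
  19÷6 = 3 each, +1 to first 1
Round 2: Ashgrove=20 Cedarfen=19 Dunmere=14 Elkhorn=10 Fernhollow=7 Hollowpine=12 → close Ashgrove (overflow 12)
  20÷5 = 4 each, +1 to first 0
Round 3: Cedarfen=23 Dunmere=18 Elkhorn=14 Fernhollow=11 Hollowpine=16 → close Cedarfen (overflow 9)
  23÷4 = 5 each, +1 to first 3
Round 4: Dunmere=24 Elkhorn=20 Fernhollow=17 Hollowpine=21 → close Dunmere (overflow 10)
  24÷3 = 8 each, +1 to first 0
Round 5: Elkhorn=28 Fernhollow=25 Hollowpine=29 → close Hollowpine (overflow 18)
  29÷2 = 14 each, +1 to first 1
Round 6: Elkhorn=43 Fernhollow=39 → close Elkhorn (overflow 29)
  43÷1 = 43 each, +1 to first 0

Closure order: Ironridge, Ashgrove, Cedarfen, Dunmere, Hollowpine, Elkhorn
Last habitat: Fernhollow with 82 animals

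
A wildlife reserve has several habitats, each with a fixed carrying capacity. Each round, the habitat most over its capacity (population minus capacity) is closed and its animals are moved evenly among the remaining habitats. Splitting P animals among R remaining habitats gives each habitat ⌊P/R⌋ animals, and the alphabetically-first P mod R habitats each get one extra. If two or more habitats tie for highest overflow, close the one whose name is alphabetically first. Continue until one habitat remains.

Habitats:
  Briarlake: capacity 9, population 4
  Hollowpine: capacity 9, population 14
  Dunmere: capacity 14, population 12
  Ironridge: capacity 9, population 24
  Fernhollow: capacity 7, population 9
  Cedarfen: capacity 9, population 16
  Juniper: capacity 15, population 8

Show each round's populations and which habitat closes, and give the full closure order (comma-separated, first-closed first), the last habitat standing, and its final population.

Round 1: Briarlake=4 Cedarfen=16 Dunmere=12 Fernhollow=9 Hollowpine=14 Ironridge=24 Juniper=8 → close Ironridge (overflow 15)
  24÷6 = 4 each, +1 to first 0
Round 2: Briarlake=8 Cedarfen=20 Dunmere=16 Fernhollow=13 Hollowpine=18 Juniper=12 → close Cedarfen (overflow 11)
  20÷5 = 4 each, +1 to first 0
Round 3: Briarlake=12 Dunmere=20 Fernhollow=17 Hollowpine=22 Juniper=16 → close Hollowpine (overflow 13)
  22÷4 = 5 each, +1 to first 2
Round 4: Briarlake=18 Dunmere=26 Fernhollow=22 Juniper=21 → close Fernhollow (overflow 15)
  22÷3 = 7 each, +1 to first 1
Round 5: Briarlake=26 Dunmere=33 Juniper=28 → close Dunmere (overflow 19)
  33÷2 = 16 each, +1 to first 1
Round 6: Briarlake=43 Juniper=44 → close Briarlake (overflow 34)
  43÷1 = 43 each, +1 to first 0

Closure order: Ironridge, Cedarfen, Hollowpine, Fernhollow, Dunmere, Briarlake
Last habitat: Juniper with 87 animals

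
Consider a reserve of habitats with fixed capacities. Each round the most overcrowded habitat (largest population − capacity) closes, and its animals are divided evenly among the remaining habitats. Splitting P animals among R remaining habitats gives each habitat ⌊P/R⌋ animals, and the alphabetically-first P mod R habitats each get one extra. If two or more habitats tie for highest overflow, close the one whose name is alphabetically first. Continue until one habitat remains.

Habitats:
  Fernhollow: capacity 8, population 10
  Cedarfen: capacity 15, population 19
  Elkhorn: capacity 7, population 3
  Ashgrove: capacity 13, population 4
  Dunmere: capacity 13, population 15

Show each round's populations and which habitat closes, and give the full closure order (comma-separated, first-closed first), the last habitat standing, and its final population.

Closure order: Cedarfen, Dunmere, Fernhollow, Elkhorn
Last habitat: Ashgrove with 51 animals

Round 1: Ashgrove=4 Cedarfen=19 Dunmere=15 Elkhorn=3 Fernhollow=10 → close Cedarfen (overflow 4)
  19÷4 = 4 each, +1 to first 3
Round 2: Ashgrove=9 Dunmere=20 Elkhorn=8 Fernhollow=14 → close Dunmere (overflow 7)
  20÷3 = 6 each, +1 to first 2
Round 3: Ashgrove=16 Elkhorn=15 Fernhollow=20 → close Fernhollow (overflow 12)
  20÷2 = 10 each, +1 to first 0
Round 4: Ashgrove=26 Elkhorn=25 → close Elkhorn (overflow 18)
  25÷1 = 25 each, +1 to first 0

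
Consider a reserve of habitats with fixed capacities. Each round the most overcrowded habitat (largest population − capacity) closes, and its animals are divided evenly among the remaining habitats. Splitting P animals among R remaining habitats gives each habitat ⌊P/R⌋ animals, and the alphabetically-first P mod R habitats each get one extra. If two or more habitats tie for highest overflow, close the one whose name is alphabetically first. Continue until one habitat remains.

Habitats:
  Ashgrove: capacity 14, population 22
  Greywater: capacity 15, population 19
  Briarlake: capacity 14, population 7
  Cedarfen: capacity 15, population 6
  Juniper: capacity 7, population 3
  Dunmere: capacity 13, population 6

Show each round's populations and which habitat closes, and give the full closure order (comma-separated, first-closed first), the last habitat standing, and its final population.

Closure order: Ashgrove, Greywater, Juniper, Briarlake, Dunmere
Last habitat: Cedarfen with 63 animals

Round 1: Ashgrove=22 Briarlake=7 Cedarfen=6 Dunmere=6 Greywater=19 Juniper=3 → close Ashgrove (overflow 8)
  22÷5 = 4 each, +1 to first 2
Round 2: Briarlake=12 Cedarfen=11 Dunmere=10 Greywater=23 Juniper=7 → close Greywater (overflow 8)
  23÷4 = 5 each, +1 to first 3
Round 3: Briarlake=18 Cedarfen=17 Dunmere=16 Juniper=12 → close Juniper (overflow 5)
  12÷3 = 4 each, +1 to first 0
Round 4: Briarlake=22 Cedarfen=21 Dunmere=20 → close Briarlake (overflow 8)
  22÷2 = 11 each, +1 to first 0
Round 5: Cedarfen=32 Dunmere=31 → close Dunmere (overflow 18)
  31÷1 = 31 each, +1 to first 0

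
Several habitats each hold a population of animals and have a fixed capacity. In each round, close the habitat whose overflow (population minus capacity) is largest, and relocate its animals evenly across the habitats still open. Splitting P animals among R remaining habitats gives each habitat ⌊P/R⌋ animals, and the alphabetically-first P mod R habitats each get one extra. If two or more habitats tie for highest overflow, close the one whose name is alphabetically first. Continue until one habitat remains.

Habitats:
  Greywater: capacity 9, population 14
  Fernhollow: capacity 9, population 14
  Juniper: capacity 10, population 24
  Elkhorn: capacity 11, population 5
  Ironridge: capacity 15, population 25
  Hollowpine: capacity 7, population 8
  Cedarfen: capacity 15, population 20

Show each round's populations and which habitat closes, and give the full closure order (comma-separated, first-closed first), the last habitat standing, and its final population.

Closure order: Juniper, Ironridge, Cedarfen, Fernhollow, Greywater, Hollowpine
Last habitat: Elkhorn with 110 animals

Round 1: Cedarfen=20 Elkhorn=5 Fernhollow=14 Greywater=14 Hollowpine=8 Ironridge=25 Juniper=24 → close Juniper (overflow 14)
  24÷6 = 4 each, +1 to first 0
Round 2: Cedarfen=24 Elkhorn=9 Fernhollow=18 Greywater=18 Hollowpine=12 Ironridge=29 → close Ironridge (overflow 14)
  29÷5 = 5 each, +1 to first 4
Round 3: Cedarfen=30 Elkhorn=15 Fernhollow=24 Greywater=24 Hollowpine=17 → close Cedarfen (overflow 15)
  30÷4 = 7 each, +1 to first 2
Round 4: Elkhorn=23 Fernhollow=32 Greywater=31 Hollowpine=24 → close Fernhollow (overflow 23)
  32÷3 = 10 each, +1 to first 2
Round 5: Elkhorn=34 Greywater=42 Hollowpine=34 → close Greywater (overflow 33)
  42÷2 = 21 each, +1 to first 0
Round 6: Elkhorn=55 Hollowpine=55 → close Hollowpine (overflow 48)
  55÷1 = 55 each, +1 to first 0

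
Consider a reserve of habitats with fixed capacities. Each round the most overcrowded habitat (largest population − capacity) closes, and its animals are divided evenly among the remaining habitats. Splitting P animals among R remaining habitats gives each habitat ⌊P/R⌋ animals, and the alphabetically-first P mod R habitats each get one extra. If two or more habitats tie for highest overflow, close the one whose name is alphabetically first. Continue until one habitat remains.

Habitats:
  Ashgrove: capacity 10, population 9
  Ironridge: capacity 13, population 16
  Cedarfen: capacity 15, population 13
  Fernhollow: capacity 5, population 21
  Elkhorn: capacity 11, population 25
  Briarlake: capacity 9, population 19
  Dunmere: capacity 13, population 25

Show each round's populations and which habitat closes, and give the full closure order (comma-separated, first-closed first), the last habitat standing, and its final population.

Round 1: Ashgrove=9 Briarlake=19 Cedarfen=13 Dunmere=25 Elkhorn=25 Fernhollow=21 Ironridge=16 → close Fernhollow (overflow 16)
  21÷6 = 3 each, +1 to first 3
Round 2: Ashgrove=13 Briarlake=23 Cedarfen=17 Dunmere=28 Elkhorn=28 Ironridge=19 → close Elkhorn (overflow 17)
  28÷5 = 5 each, +1 to first 3
Round 3: Ashgrove=19 Briarlake=29 Cedarfen=23 Dunmere=33 Ironridge=24 → close Briarlake (overflow 20)
  29÷4 = 7 each, +1 to first 1
Round 4: Ashgrove=27 Cedarfen=30 Dunmere=40 Ironridge=31 → close Dunmere (overflow 27)
  40÷3 = 13 each, +1 to first 1
Round 5: Ashgrove=41 Cedarfen=43 Ironridge=44 → close Ashgrove (overflow 31)
  41÷2 = 20 each, +1 to first 1
Round 6: Cedarfen=64 Ironridge=64 → close Ironridge (overflow 51)
  64÷1 = 64 each, +1 to first 0

Closure order: Fernhollow, Elkhorn, Briarlake, Dunmere, Ashgrove, Ironridge
Last habitat: Cedarfen with 128 animals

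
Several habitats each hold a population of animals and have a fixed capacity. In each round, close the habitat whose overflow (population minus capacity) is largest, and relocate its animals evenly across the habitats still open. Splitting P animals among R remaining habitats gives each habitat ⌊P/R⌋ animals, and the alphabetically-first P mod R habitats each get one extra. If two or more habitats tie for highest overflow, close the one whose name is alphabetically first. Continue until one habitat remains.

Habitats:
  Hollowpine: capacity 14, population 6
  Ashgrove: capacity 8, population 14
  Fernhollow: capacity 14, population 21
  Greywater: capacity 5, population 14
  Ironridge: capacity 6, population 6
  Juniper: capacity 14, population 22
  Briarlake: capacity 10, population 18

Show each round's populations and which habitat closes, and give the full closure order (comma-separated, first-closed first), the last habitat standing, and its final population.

Round 1: Ashgrove=14 Briarlake=18 Fernhollow=21 Greywater=14 Hollowpine=6 Ironridge=6 Juniper=22 → close Greywater (overflow 9)
  14÷6 = 2 each, +1 to first 2
Round 2: Ashgrove=17 Briarlake=21 Fernhollow=23 Hollowpine=8 Ironridge=8 Juniper=24 → close Briarlake (overflow 11)
  21÷5 = 4 each, +1 to first 1
Round 3: Ashgrove=22 Fernhollow=27 Hollowpine=12 Ironridge=12 Juniper=28 → close Ashgrove (overflow 14)
  22÷4 = 5 each, +1 to first 2
Round 4: Fernhollow=33 Hollowpine=18 Ironridge=17 Juniper=33 → close Fernhollow (overflow 19)
  33÷3 = 11 each, +1 to first 0
Round 5: Hollowpine=29 Ironridge=28 Juniper=44 → close Juniper (overflow 30)
  44÷2 = 22 each, +1 to first 0
Round 6: Hollowpine=51 Ironridge=50 → close Ironridge (overflow 44)
  50÷1 = 50 each, +1 to first 0

Closure order: Greywater, Briarlake, Ashgrove, Fernhollow, Juniper, Ironridge
Last habitat: Hollowpine with 101 animals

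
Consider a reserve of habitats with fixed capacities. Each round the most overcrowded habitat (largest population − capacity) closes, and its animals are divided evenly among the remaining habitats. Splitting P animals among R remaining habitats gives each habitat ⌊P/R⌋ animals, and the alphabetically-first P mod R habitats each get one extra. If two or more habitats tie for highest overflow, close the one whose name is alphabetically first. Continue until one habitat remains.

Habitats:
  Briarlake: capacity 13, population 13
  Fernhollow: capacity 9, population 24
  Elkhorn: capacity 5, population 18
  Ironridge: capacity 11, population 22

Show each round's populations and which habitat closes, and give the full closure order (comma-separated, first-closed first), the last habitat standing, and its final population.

Round 1: Briarlake=13 Elkhorn=18 Fernhollow=24 Ironridge=22 → close Fernhollow (overflow 15)
  24÷3 = 8 each, +1 to first 0
Round 2: Briarlake=21 Elkhorn=26 Ironridge=30 → close Elkhorn (overflow 21)
  26÷2 = 13 each, +1 to first 0
Round 3: Briarlake=34 Ironridge=43 → close Ironridge (overflow 32)
  43÷1 = 43 each, +1 to first 0

Closure order: Fernhollow, Elkhorn, Ironridge
Last habitat: Briarlake with 77 animals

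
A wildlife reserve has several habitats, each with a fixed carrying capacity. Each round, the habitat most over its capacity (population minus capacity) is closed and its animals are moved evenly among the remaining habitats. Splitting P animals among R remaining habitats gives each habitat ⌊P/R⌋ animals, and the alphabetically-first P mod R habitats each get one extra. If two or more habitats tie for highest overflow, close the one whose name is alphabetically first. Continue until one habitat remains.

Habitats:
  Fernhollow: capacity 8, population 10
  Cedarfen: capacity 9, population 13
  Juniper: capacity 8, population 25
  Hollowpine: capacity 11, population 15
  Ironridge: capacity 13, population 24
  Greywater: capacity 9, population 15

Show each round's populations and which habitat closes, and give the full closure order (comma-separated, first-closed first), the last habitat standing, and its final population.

Closure order: Juniper, Ironridge, Greywater, Cedarfen, Hollowpine
Last habitat: Fernhollow with 102 animals

Round 1: Cedarfen=13 Fernhollow=10 Greywater=15 Hollowpine=15 Ironridge=24 Juniper=25 → close Juniper (overflow 17)
  25÷5 = 5 each, +1 to first 0
Round 2: Cedarfen=18 Fernhollow=15 Greywater=20 Hollowpine=20 Ironridge=29 → close Ironridge (overflow 16)
  29÷4 = 7 each, +1 to first 1
Round 3: Cedarfen=26 Fernhollow=22 Greywater=27 Hollowpine=27 → close Greywater (overflow 18)
  27÷3 = 9 each, +1 to first 0
Round 4: Cedarfen=35 Fernhollow=31 Hollowpine=36 → close Cedarfen (overflow 26)
  35÷2 = 17 each, +1 to first 1
Round 5: Fernhollow=49 Hollowpine=53 → close Hollowpine (overflow 42)
  53÷1 = 53 each, +1 to first 0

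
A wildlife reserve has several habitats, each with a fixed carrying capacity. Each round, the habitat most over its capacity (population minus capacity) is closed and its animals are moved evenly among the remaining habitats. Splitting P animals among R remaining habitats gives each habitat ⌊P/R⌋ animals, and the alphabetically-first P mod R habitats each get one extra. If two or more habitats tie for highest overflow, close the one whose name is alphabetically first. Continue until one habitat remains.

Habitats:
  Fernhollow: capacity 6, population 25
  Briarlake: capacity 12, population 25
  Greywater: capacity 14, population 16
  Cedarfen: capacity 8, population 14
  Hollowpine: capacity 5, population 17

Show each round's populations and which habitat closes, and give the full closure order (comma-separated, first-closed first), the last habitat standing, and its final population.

Closure order: Fernhollow, Briarlake, Hollowpine, Cedarfen
Last habitat: Greywater with 97 animals

Round 1: Briarlake=25 Cedarfen=14 Fernhollow=25 Greywater=16 Hollowpine=17 → close Fernhollow (overflow 19)
  25÷4 = 6 each, +1 to first 1
Round 2: Briarlake=32 Cedarfen=20 Greywater=22 Hollowpine=23 → close Briarlake (overflow 20)
  32÷3 = 10 each, +1 to first 2
Round 3: Cedarfen=31 Greywater=33 Hollowpine=33 → close Hollowpine (overflow 28)
  33÷2 = 16 each, +1 to first 1
Round 4: Cedarfen=48 Greywater=49 → close Cedarfen (overflow 40)
  48÷1 = 48 each, +1 to first 0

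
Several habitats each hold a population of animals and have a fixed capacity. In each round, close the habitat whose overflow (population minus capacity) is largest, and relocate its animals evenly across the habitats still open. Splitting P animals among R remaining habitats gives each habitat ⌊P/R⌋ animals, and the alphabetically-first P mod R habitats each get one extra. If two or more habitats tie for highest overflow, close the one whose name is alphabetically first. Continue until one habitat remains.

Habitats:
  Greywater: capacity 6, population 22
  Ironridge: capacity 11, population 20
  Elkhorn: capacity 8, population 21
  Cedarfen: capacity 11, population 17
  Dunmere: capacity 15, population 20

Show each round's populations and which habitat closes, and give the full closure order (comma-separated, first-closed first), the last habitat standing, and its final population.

Round 1: Cedarfen=17 Dunmere=20 Elkhorn=21 Greywater=22 Ironridge=20 → close Greywater (overflow 16)
  22÷4 = 5 each, +1 to first 2
Round 2: Cedarfen=23 Dunmere=26 Elkhorn=26 Ironridge=25 → close Elkhorn (overflow 18)
  26÷3 = 8 each, +1 to first 2
Round 3: Cedarfen=32 Dunmere=35 Ironridge=33 → close Ironridge (overflow 22)
  33÷2 = 16 each, +1 to first 1
Round 4: Cedarfen=49 Dunmere=51 → close Cedarfen (overflow 38)
  49÷1 = 49 each, +1 to first 0

Closure order: Greywater, Elkhorn, Ironridge, Cedarfen
Last habitat: Dunmere with 100 animals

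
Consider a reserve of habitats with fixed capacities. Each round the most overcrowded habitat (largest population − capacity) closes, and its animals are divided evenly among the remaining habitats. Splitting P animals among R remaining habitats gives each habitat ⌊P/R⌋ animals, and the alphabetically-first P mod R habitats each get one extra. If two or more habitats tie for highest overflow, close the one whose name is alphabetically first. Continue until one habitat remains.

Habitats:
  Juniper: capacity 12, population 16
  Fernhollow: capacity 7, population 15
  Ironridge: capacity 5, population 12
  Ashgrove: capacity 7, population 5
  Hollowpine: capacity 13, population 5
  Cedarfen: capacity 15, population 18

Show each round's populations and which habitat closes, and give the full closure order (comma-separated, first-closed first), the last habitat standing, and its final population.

Closure order: Fernhollow, Ironridge, Cedarfen, Juniper, Ashgrove
Last habitat: Hollowpine with 71 animals

Round 1: Ashgrove=5 Cedarfen=18 Fernhollow=15 Hollowpine=5 Ironridge=12 Juniper=16 → close Fernhollow (overflow 8)
  15÷5 = 3 each, +1 to first 0
Round 2: Ashgrove=8 Cedarfen=21 Hollowpine=8 Ironridge=15 Juniper=19 → close Ironridge (overflow 10)
  15÷4 = 3 each, +1 to first 3
Round 3: Ashgrove=12 Cedarfen=25 Hollowpine=12 Juniper=22 → close Cedarfen (overflow 10)
  25÷3 = 8 each, +1 to first 1
Round 4: Ashgrove=21 Hollowpine=20 Juniper=30 → close Juniper (overflow 18)
  30÷2 = 15 each, +1 to first 0
Round 5: Ashgrove=36 Hollowpine=35 → close Ashgrove (overflow 29)
  36÷1 = 36 each, +1 to first 0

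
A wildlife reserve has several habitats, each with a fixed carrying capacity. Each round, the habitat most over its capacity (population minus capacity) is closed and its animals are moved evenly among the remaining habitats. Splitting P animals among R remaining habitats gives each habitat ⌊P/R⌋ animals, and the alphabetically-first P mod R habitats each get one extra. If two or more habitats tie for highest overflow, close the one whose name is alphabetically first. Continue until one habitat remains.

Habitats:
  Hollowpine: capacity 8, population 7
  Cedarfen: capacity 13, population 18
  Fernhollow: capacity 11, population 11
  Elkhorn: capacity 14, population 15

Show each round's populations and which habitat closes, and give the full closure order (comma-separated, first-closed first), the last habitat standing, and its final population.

Closure order: Cedarfen, Elkhorn, Fernhollow
Last habitat: Hollowpine with 51 animals

Round 1: Cedarfen=18 Elkhorn=15 Fernhollow=11 Hollowpine=7 → close Cedarfen (overflow 5)
  18÷3 = 6 each, +1 to first 0
Round 2: Elkhorn=21 Fernhollow=17 Hollowpine=13 → close Elkhorn (overflow 7)
  21÷2 = 10 each, +1 to first 1
Round 3: Fernhollow=28 Hollowpine=23 → close Fernhollow (overflow 17)
  28÷1 = 28 each, +1 to first 0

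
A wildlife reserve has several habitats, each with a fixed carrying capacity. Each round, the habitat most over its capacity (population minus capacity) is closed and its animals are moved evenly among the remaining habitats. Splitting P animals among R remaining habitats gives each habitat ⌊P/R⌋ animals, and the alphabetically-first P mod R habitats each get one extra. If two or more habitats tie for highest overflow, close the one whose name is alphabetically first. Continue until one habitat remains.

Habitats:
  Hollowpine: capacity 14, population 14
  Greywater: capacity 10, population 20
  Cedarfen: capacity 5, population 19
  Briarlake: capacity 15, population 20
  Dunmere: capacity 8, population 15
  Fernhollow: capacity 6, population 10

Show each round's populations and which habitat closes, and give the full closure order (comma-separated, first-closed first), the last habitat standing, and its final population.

Closure order: Cedarfen, Greywater, Dunmere, Briarlake, Fernhollow
Last habitat: Hollowpine with 98 animals

Round 1: Briarlake=20 Cedarfen=19 Dunmere=15 Fernhollow=10 Greywater=20 Hollowpine=14 → close Cedarfen (overflow 14)
  19÷5 = 3 each, +1 to first 4
Round 2: Briarlake=24 Dunmere=19 Fernhollow=14 Greywater=24 Hollowpine=17 → close Greywater (overflow 14)
  24÷4 = 6 each, +1 to first 0
Round 3: Briarlake=30 Dunmere=25 Fernhollow=20 Hollowpine=23 → close Dunmere (overflow 17)
  25÷3 = 8 each, +1 to first 1
Round 4: Briarlake=39 Fernhollow=28 Hollowpine=31 → close Briarlake (overflow 24)
  39÷2 = 19 each, +1 to first 1
Round 5: Fernhollow=48 Hollowpine=50 → close Fernhollow (overflow 42)
  48÷1 = 48 each, +1 to first 0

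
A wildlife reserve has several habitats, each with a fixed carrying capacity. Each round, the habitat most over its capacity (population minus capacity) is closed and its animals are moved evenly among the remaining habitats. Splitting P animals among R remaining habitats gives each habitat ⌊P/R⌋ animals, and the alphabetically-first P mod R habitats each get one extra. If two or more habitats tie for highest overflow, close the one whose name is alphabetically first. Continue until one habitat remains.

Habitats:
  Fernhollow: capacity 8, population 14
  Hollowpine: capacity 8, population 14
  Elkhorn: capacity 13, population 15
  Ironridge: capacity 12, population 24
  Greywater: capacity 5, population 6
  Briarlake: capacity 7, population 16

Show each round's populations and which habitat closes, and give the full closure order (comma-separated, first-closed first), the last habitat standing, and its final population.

Closure order: Ironridge, Briarlake, Fernhollow, Hollowpine, Elkhorn
Last habitat: Greywater with 89 animals

Round 1: Briarlake=16 Elkhorn=15 Fernhollow=14 Greywater=6 Hollowpine=14 Ironridge=24 → close Ironridge (overflow 12)
  24÷5 = 4 each, +1 to first 4
Round 2: Briarlake=21 Elkhorn=20 Fernhollow=19 Greywater=11 Hollowpine=18 → close Briarlake (overflow 14)
  21÷4 = 5 each, +1 to first 1
Round 3: Elkhorn=26 Fernhollow=24 Greywater=16 Hollowpine=23 → close Fernhollow (overflow 16)
  24÷3 = 8 each, +1 to first 0
Round 4: Elkhorn=34 Greywater=24 Hollowpine=31 → close Hollowpine (overflow 23)
  31÷2 = 15 each, +1 to first 1
Round 5: Elkhorn=50 Greywater=39 → close Elkhorn (overflow 37)
  50÷1 = 50 each, +1 to first 0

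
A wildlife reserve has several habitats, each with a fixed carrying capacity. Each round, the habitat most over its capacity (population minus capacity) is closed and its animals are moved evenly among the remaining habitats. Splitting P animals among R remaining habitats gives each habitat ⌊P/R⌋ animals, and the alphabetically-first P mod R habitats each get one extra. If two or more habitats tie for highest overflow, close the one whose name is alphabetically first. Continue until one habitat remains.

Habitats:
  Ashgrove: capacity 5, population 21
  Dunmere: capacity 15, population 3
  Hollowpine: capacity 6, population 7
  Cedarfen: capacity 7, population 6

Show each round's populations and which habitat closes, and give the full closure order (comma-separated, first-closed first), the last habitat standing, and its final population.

Closure order: Ashgrove, Hollowpine, Cedarfen
Last habitat: Dunmere with 37 animals

Round 1: Ashgrove=21 Cedarfen=6 Dunmere=3 Hollowpine=7 → close Ashgrove (overflow 16)
  21÷3 = 7 each, +1 to first 0
Round 2: Cedarfen=13 Dunmere=10 Hollowpine=14 → close Hollowpine (overflow 8)
  14÷2 = 7 each, +1 to first 0
Round 3: Cedarfen=20 Dunmere=17 → close Cedarfen (overflow 13)
  20÷1 = 20 each, +1 to first 0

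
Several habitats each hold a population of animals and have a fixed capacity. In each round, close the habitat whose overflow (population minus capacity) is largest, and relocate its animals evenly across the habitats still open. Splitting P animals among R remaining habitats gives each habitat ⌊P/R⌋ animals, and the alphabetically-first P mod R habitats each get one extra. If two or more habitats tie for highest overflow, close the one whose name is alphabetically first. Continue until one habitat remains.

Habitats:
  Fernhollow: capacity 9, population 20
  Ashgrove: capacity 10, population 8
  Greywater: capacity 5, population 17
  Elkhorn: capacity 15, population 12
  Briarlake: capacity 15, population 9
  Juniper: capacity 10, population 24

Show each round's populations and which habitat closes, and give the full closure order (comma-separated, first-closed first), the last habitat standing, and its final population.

Closure order: Juniper, Fernhollow, Greywater, Ashgrove, Elkhorn
Last habitat: Briarlake with 90 animals

Round 1: Ashgrove=8 Briarlake=9 Elkhorn=12 Fernhollow=20 Greywater=17 Juniper=24 → close Juniper (overflow 14)
  24÷5 = 4 each, +1 to first 4
Round 2: Ashgrove=13 Briarlake=14 Elkhorn=17 Fernhollow=25 Greywater=21 → close Fernhollow (overflow 16)
  25÷4 = 6 each, +1 to first 1
Round 3: Ashgrove=20 Briarlake=20 Elkhorn=23 Greywater=27 → close Greywater (overflow 22)
  27÷3 = 9 each, +1 to first 0
Round 4: Ashgrove=29 Briarlake=29 Elkhorn=32 → close Ashgrove (overflow 19)
  29÷2 = 14 each, +1 to first 1
Round 5: Briarlake=44 Elkhorn=46 → close Elkhorn (overflow 31)
  46÷1 = 46 each, +1 to first 0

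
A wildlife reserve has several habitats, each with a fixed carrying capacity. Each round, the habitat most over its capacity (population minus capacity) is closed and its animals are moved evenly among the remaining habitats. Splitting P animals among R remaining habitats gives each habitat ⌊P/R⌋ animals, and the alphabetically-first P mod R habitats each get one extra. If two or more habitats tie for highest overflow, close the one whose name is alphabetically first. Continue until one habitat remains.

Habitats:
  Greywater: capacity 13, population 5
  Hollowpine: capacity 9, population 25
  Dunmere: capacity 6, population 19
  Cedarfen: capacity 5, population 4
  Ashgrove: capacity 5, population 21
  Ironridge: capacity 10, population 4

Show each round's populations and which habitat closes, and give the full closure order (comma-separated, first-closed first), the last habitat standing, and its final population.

Closure order: Ashgrove, Hollowpine, Dunmere, Cedarfen, Ironridge
Last habitat: Greywater with 78 animals

Round 1: Ashgrove=21 Cedarfen=4 Dunmere=19 Greywater=5 Hollowpine=25 Ironridge=4 → close Ashgrove (overflow 16)
  21÷5 = 4 each, +1 to first 1
Round 2: Cedarfen=9 Dunmere=23 Greywater=9 Hollowpine=29 Ironridge=8 → close Hollowpine (overflow 20)
  29÷4 = 7 each, +1 to first 1
Round 3: Cedarfen=17 Dunmere=30 Greywater=16 Ironridge=15 → close Dunmere (overflow 24)
  30÷3 = 10 each, +1 to first 0
Round 4: Cedarfen=27 Greywater=26 Ironridge=25 → close Cedarfen (overflow 22)
  27÷2 = 13 each, +1 to first 1
Round 5: Greywater=40 Ironridge=38 → close Ironridge (overflow 28)
  38÷1 = 38 each, +1 to first 0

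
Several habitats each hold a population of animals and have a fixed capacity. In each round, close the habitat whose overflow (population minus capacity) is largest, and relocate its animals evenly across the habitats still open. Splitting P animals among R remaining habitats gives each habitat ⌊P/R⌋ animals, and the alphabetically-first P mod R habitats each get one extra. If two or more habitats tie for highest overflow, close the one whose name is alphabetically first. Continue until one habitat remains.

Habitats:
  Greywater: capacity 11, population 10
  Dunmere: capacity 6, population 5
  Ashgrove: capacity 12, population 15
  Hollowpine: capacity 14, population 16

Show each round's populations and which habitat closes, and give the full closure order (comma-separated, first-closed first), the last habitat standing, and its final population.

Closure order: Ashgrove, Hollowpine, Dunmere
Last habitat: Greywater with 46 animals

Round 1: Ashgrove=15 Dunmere=5 Greywater=10 Hollowpine=16 → close Ashgrove (overflow 3)
  15÷3 = 5 each, +1 to first 0
Round 2: Dunmere=10 Greywater=15 Hollowpine=21 → close Hollowpine (overflow 7)
  21÷2 = 10 each, +1 to first 1
Round 3: Dunmere=21 Greywater=25 → close Dunmere (overflow 15)
  21÷1 = 21 each, +1 to first 0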